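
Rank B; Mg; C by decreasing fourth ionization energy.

B > Mg > C

The fourth ionization energy removes an electron from the +3 ion. For each element: B³⁺ is the bare [He] core; Mg³⁺ is already 1 electron into the core; C³⁺ still has 1 valence electron.
Core electrons are held far more tightly than valence electrons, so Mg and B top the IE_4 order.
The numbers (kJ/mol): B 25026, Mg 10543, C 6223.
So the fourth ionization energies run C < Mg < B.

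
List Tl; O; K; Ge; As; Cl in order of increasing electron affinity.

Tl < K < As < Ge < O < Cl

O is in period 2, group 16; Cl is in period 3, group 17; K is in period 4, group 1; Ge is in period 4, group 14; As is in period 4, group 15; Tl is in period 6, group 13.
Electron affinity generally becomes more exothermic across a period toward the halogens and less exothermic down a group.
Neither a single period nor a single group — weigh both effects.
K > Tl: period and group pull opposite ways; the down-group shift dominates (48 vs 19 kJ/mol).
As > K: As lies to the right of K in period 4, so the across-period effect alone puts As higher.
Ge > As: this pair runs against the simple trend — see the exception note.
O > Ge: both effects reinforce here, so O is clearly the higher of the two.
Cl > O: the two effects oppose for this pair; the across-period effect wins (349 vs 141 kJ/mol).
Note the exception: Ge has a higher electron affinity than As, contrary to the simple trend — adding an electron to As's half-filled 4p³ is unfavourable, so Ge (4p²) has the more exothermic EA.
Tabulated electron affinity (kJ/mol): O 141, Cl 349, K 48, Ge 119, As 78, Tl 19.
So from lowest to highest: Tl < K < As < Ge < O < Cl.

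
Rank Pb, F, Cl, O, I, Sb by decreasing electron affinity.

Cl > F > I > O > Sb > Pb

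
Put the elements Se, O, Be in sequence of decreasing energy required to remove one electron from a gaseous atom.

O > Se > Be

Be is in period 2, group 2; O is in period 2, group 16; Se is in period 4, group 16.
Removing the outermost electron gets harder across a period and easier down a group.
Here both period and group differ, so the two effects have to be weighed against each other.
Se > Be: the two effects oppose for this pair; the across-period effect wins (941 vs 900 kJ/mol).
O > Se: they share group 16; the group trend gives O the larger value.
For reference (kJ/mol): Be 900, O 1314, Se 941.
So from highest to lowest: O > Se > Be.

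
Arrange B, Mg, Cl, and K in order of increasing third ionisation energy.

B < Cl < K < Mg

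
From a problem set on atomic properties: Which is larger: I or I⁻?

Forming I⁻ adds 1 electron to I. More electron–electron repulsion in the same shell, with unchanged nuclear charge, lets the cloud expand.
An anion is larger than its parent atom: I⁻ > I.

I⁻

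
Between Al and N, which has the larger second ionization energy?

IE_2 is the cost of taking one more electron from the +1 cation: Al⁺ still has 2 valence electrons; N⁺ still has 4 valence electrons.
All are still removing valence electrons, so compare the +1 ions as you would atoms: IE_2 generally rises across a period (higher Z_eff) and falls down a group (larger shell), subject to the usual subshell exceptions.
Valence configurations: Al⁺ [Ne]3s², N⁺ [He]2s²2p².
The numbers (kJ/mol): Al 1817, N 2856.
Putting it together, IE_2: Al < N.

N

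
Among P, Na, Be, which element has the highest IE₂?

IE_2 is the cost of taking one more electron from the +1 cation: P⁺ still has 4 valence electrons; Na⁺ is the bare [Ne] core; Be⁺ still has 1 valence electron.
Pulling an electron out of a noble-gas core costs far more than removing a remaining valence electron, so Na sits at the high end of IE_2.
Valence configurations: P⁺ [Ne]3s²3p², Be⁺ [He]2s¹.
The numbers (kJ/mol): P 1907, Na 4562, Be 1757.
Overall IE_2 order: Be < P < Na.

Na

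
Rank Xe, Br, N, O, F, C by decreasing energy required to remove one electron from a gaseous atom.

F, N, O, Xe, Br, C

C is in period 2, group 14; N is in period 2, group 15; O is in period 2, group 16; F is in period 2, group 17; Br is in period 4, group 17; Xe is in period 5, group 18.
Removing the outermost electron gets harder across a period and easier down a group.
Neither a single period nor a single group — weigh both effects.
Br > C: period and group pull opposite ways; the across-period shift dominates (1140 vs 1086 kJ/mol).
Xe > Br: period and group pull opposite ways; the across-period shift dominates (1170 vs 1140 kJ/mol).
O > Xe: period and group pull opposite ways; the down-group shift dominates (1314 vs 1170 kJ/mol).
N > O: this pair runs against the simple trend — see the exception note.
F > N: both are in period 2; the period trend gives F the larger value.
Note the exception: N has a higher first ionization energy than O, contrary to the simple trend — pairing an electron in O's 2p⁴ costs repulsion energy, so O ionizes more easily than half-filled N (2p³).
Approximate values (kJ/mol): C 1086, N 1402, O 1314, F 1681, Br 1140, Xe 1170.
So from highest to lowest: F > N > O > Xe > Br > C.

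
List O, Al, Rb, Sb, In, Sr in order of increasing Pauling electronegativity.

Smaller atoms with higher effective nuclear charge are more electronegative.
These span different periods and groups, so the two trends combine.
Sr > Rb: Sr lies to the right of Rb in period 5, so the across-period effect alone puts Sr higher.
Al > Sr: relative to Sr, both the across-period and down-group shifts push Al's electronegativity up.
In > Al: this pair runs against the simple trend — see the exception note.
Sb > In: both are in period 5; the period trend gives Sb the larger value.
O > Sb: both effects reinforce here, so O is clearly the higher of the two.
Note the exception: In has a higher electronegativity than Al, contrary to the simple trend — poor shielding by filled d (and f) subshells raises the heavier element's effective nuclear charge more than the simple down-group trend predicts.
For reference (Pauling): O 3.44, Al 1.61, Rb 0.82, Sr 0.95, In 1.78, Sb 2.05.
So from lowest to highest: Rb < Sr < Al < In < Sb < O.

Rb, Sr, Al, In, Sb, O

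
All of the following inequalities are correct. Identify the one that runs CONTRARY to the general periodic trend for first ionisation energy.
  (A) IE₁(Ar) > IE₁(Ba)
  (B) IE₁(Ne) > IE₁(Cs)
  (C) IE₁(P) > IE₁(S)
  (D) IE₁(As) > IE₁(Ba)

(C)

The general trend: first ionisation energy increases across a period and decreases down a group.
(A) Ar (period 3, group 18) vs Ba (period 6, group 2): the stated order agrees with the simple trend.
(B) Ne (period 2, group 18) vs Cs (period 6, group 1): the stated order agrees with the simple trend.
(C) P (period 3, group 15) vs S (period 3, group 16): the stated order contradicts the simple trend.
(D) As (period 4, group 15) vs Ba (period 6, group 2): the stated order agrees with the simple trend.
The exception is (C): S (3p⁴) ionizes more easily than half-filled P (3p³) because the paired 3p electron in S is pushed out by e⁻–e⁻ repulsion.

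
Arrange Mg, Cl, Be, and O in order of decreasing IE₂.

IE_2 is the cost of taking one more electron from the +1 cation: Mg⁺ still has 1 valence electron; Cl⁺ still has 6 valence electrons; Be⁺ still has 1 valence electron; O⁺ still has 5 valence electrons.
All are still removing valence electrons, so compare the +1 ions as you would atoms: IE_2 generally rises across a period (higher Z_eff) and falls down a group (larger shell), subject to the usual subshell exceptions.
Valence configurations: Mg⁺ [Ne]3s¹, Cl⁺ [Ne]3s²3p⁴, Be⁺ [He]2s¹, O⁺ [He]2s²2p³.
Tabulated IE_2 (kJ/mol): Mg 1451, Cl 2298, Be 1757, O 3388.
Hence IE_2: Mg < Be < Cl < O.

O > Cl > Be > Mg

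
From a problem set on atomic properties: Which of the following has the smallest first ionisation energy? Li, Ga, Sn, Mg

Li

IE₁ increases left→right with effective nuclear charge and decreases top→bottom as the valence shell moves farther out.
A diagonal step moves right (one effect) and down (the opposite effect) at once.
Ga > Li: the two effects oppose for this pair; the across-period effect wins (579 vs 520 kJ/mol).
Sn > Ga: period and group pull opposite ways; the across-period shift dominates (709 vs 579 kJ/mol).
Mg > Sn: the two effects oppose for this pair; the down-group effect wins (738 vs 709 kJ/mol).
Approximate values (kJ/mol): Li 520, Mg 738, Ga 579, Sn 709.
The smallest first ionisation energy among these belongs to Li.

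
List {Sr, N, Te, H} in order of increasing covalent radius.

H is in period 1, group 1; N is in period 2, group 15; Sr is in period 5, group 2; Te is in period 5, group 16.
Moving right in a period, electrons are added to the same shell under a stronger nuclear pull, so atoms get smaller; moving down, a new shell is opened and atoms get larger.
These span different periods and groups, so the two trends combine.
N > H: the two effects oppose for this pair; the down-group effect wins (71 vs 32 pm).
Te > N: period and group pull opposite ways; the down-group shift dominates (136 vs 71 pm).
Sr > Te: both are in period 5; the period trend gives Sr the larger value.
For reference (pm): H 32, N 71, Sr 185, Te 136.
So from smallest to largest: H < N < Te < Sr.

H < N < Te < Sr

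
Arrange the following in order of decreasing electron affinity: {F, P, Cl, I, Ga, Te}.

F is in period 2, group 17; P is in period 3, group 15; Cl is in period 3, group 17; Ga is in period 4, group 13; Te is in period 5, group 16; I is in period 5, group 17.
Electron affinity generally becomes more exothermic across a period toward the halogens and less exothermic down a group.
Neither a single period nor a single group — weigh both effects.
P > Ga: both effects reinforce here, so P is clearly the higher of the two.
Te > P: the two effects oppose for this pair; the across-period effect wins (190 vs 72 kJ/mol).
I > Te: I lies to the right of Te in period 5, so the across-period effect alone puts I higher.
F > I: F sits above I in group 17, so the down-group effect alone puts F higher.
Cl > F: this pair runs against the simple trend — see the exception note.
Note the exception: Cl has a higher electron affinity than F, contrary to the simple trend — F's small 2p subshell makes the incoming electron feel strong e⁻–e⁻ repulsion, so Cl actually releases more energy on gaining an electron.
Tabulated electron affinity (kJ/mol): F 328, P 72, Cl 349, Ga 29, Te 190, I 295.
So from highest to lowest: Cl > F > I > Te > P > Ga.

Cl, F, I, Te, P, Ga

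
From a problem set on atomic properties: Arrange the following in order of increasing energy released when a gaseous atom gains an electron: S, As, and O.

As < O < S

O is in period 2, group 16; S is in period 3, group 16; As is in period 4, group 15.
EA tends to increase across a period and decrease down a group, though the pattern is less regular than for IE or radius.
These span different periods and groups, so the two trends combine.
O > As: relative to As, both the across-period and down-group shifts push O's electron affinity up.
S > O: this pair runs against the simple trend — see the exception note.
Note the exception: S has a higher electron affinity than O, contrary to the simple trend — the compact 2p subshell of O repels the added electron more than S's larger 3p does.
For reference (kJ/mol): O 141, S 200, As 78.
So from lowest to highest: As < O < S.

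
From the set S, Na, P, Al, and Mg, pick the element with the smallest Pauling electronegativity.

Na

EN rises left→right (higher Z_eff, smaller atoms) and falls top→bottom (larger, more shielded atoms).
All lie in period 3, so electronegativity increases left to right.
The smallest Pauling electronegativity among these belongs to Na.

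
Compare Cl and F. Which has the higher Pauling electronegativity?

F is in period 2, group 17; Cl is in period 3, group 17.
Electronegativity increases across a period and decreases down a group, tracking effective nuclear charge and atomic size.
All are in group 17, so electronegativity increases up the group.
So F has the higher Pauling electronegativity (F > Cl).

F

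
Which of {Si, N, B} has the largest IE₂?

After 1 electron has been removed, what remains? Si⁺ still has 3 valence electrons; N⁺ still has 4 valence electrons; B⁺ still has 2 valence electrons.
All are still removing valence electrons, so compare the +1 ions as you would atoms: IE_2 generally rises across a period (higher Z_eff) and falls down a group (larger shell), subject to the usual subshell exceptions.
Valence configurations: Si⁺ [Ne]3s²3p¹, N⁺ [He]2s²2p², B⁺ [He]2s².
Tabulated IE_2 (kJ/mol): Si 1577, N 2856, B 2427.
Overall IE_2 order: Si < B < N.

N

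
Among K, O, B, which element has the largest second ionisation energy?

O

After 1 electron has been removed, what remains? K⁺ is the bare [Ar] core; O⁺ still has 5 valence electrons; B⁺ still has 2 valence electrons.
Usually core removal costs more than valence removal, but here the competition is close: a tightly held n=2 valence electron can cost more to remove than an n=3 core electron, so the actual values have to decide it.
Valence configurations: O⁺ [He]2s²2p³, B⁺ [He]2s².
The numbers (kJ/mol): K 3052, O 3388, B 2427.
So the second ionization energies run B < K < O.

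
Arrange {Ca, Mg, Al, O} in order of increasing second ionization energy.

Ca < Mg < Al < O

IE_2 is the cost of taking one more electron from the +1 cation: Ca⁺ still has 1 valence electron; Mg⁺ still has 1 valence electron; Al⁺ still has 2 valence electrons; O⁺ still has 5 valence electrons.
All are still removing valence electrons, so compare the +1 ions as you would atoms: IE_2 generally rises across a period (higher Z_eff) and falls down a group (larger shell), subject to the usual subshell exceptions.
Valence configurations: Ca⁺ [Ar]4s¹, Mg⁺ [Ne]3s¹, Al⁺ [Ne]3s², O⁺ [He]2s²2p³.
The numbers (kJ/mol): Ca 1145, Mg 1451, Al 1817, O 3388.
Hence IE_2: Ca < Mg < Al < O.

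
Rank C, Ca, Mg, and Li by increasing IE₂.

IE_2 is the cost of taking one more electron from the +1 cation: C⁺ still has 3 valence electrons; Ca⁺ still has 1 valence electron; Mg⁺ still has 1 valence electron; Li⁺ is the bare [He] core.
Core electrons are held far more tightly than valence electrons, so Li tops the IE_2 order.
Valence configurations: C⁺ [He]2s²2p¹, Ca⁺ [Ar]4s¹, Mg⁺ [Ne]3s¹.
Tabulated IE_2 (kJ/mol): C 2353, Ca 1145, Mg 1451, Li 7298.
Putting it together, IE_2: Ca < Mg < C < Li.

Ca, Mg, C, Li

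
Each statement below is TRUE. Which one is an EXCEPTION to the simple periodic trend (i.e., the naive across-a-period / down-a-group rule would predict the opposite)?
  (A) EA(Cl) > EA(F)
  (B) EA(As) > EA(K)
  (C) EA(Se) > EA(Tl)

(A)

The general trend: electron affinity increases across a period and decreases down a group.
(A) Cl (period 3, group 17) vs F (period 2, group 17): the stated order contradicts the simple trend.
(B) As (period 4, group 15) vs K (period 4, group 1): the stated order agrees with the simple trend.
(C) Se (period 4, group 16) vs Tl (period 6, group 13): the stated order agrees with the simple trend.
The exception is (A): F's small 2p subshell makes the incoming electron feel strong e⁻–e⁻ repulsion, so Cl actually releases more energy on gaining an electron.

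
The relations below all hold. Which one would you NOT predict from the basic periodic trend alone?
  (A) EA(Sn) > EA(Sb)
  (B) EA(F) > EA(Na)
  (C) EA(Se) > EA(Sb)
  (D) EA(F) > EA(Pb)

The general trend: electron affinity increases across a period and decreases down a group.
(A) Sn (period 5, group 14) vs Sb (period 5, group 15): the stated order contradicts the simple trend.
(B) F (period 2, group 17) vs Na (period 3, group 1): the stated order agrees with the simple trend.
(C) Se (period 4, group 16) vs Sb (period 5, group 15): the stated order agrees with the simple trend.
(D) F (period 2, group 17) vs Pb (period 6, group 14): the stated order agrees with the simple trend.
The exception is (A): adding an electron to Sb's half-filled 5p³ is unfavourable, so Sn has the more exothermic EA.

(A)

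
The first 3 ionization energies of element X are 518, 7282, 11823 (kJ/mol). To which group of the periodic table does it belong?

Group 1

Look for the largest jump between consecutive ionization energies: IE2/IE1 ≈ 14.1, far larger than any earlier ratio.
That jump marks the point where a core electron is being removed. So the atom has 1 valence electron.
A main-group element with 1 valence electron is in group 1.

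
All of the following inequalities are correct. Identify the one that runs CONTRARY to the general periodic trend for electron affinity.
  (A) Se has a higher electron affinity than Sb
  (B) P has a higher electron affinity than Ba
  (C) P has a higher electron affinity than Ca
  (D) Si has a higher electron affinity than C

The general trend: electron affinity increases across a period and decreases down a group.
(A) Se (period 4, group 16) vs Sb (period 5, group 15): the stated order agrees with the simple trend.
(B) P (period 3, group 15) vs Ba (period 6, group 2): the stated order agrees with the simple trend.
(C) P (period 3, group 15) vs Ca (period 4, group 2): the stated order agrees with the simple trend.
(D) Si (period 3, group 14) vs C (period 2, group 14): the stated order contradicts the simple trend.
The exception is (D): Si's larger, more diffuse 3p orbitals accept an added electron slightly more readily than C's compact 2p.

(D)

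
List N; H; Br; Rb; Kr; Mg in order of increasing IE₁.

H is in period 1, group 1; N is in period 2, group 15; Mg is in period 3, group 2; Br is in period 4, group 17; Kr is in period 4, group 18; Rb is in period 5, group 1.
Across a period the outer electron is held more tightly (higher IE₁); down a group it sits in a higher shell, more shielded, and comes off more easily.
Here both period and group differ, so the two effects have to be weighed against each other.
Mg > Rb: relative to Rb, both the across-period and down-group shifts push Mg's first ionization energy up.
Br > Mg: period and group pull opposite ways; the across-period shift dominates (1140 vs 738 kJ/mol).
H > Br: period and group pull opposite ways; the down-group shift dominates (1312 vs 1140 kJ/mol).
Kr > H: the two effects oppose for this pair; the across-period effect wins (1351 vs 1312 kJ/mol).
N > Kr: period and group pull opposite ways; the down-group shift dominates (1402 vs 1351 kJ/mol).
Tabulated first ionization energy (kJ/mol): H 1312, N 1402, Mg 738, Br 1140, Kr 1351, Rb 403.
So from lowest to highest: Rb < Mg < Br < H < Kr < N.

Rb < Mg < Br < H < Kr < N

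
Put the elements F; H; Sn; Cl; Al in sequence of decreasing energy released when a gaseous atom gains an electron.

Cl > F > Sn > H > Al

EA tends to increase across a period and decrease down a group, though the pattern is less regular than for IE or radius.
Here both period and group differ, so the two effects have to be weighed against each other.
H > Al: the two effects oppose for this pair; the down-group effect wins (73 vs 42 kJ/mol).
Sn > H: period and group pull opposite ways; the across-period shift dominates (107 vs 73 kJ/mol).
F > Sn: both effects reinforce here, so F is clearly the higher of the two.
Cl > F: this pair runs against the simple trend — see the exception note.
Note the exception: Cl has a higher electron affinity than F, contrary to the simple trend — F's small 2p subshell makes the incoming electron feel strong e⁻–e⁻ repulsion, so Cl actually releases more energy on gaining an electron.
Approximate values (kJ/mol): H 73, F 328, Al 42, Cl 349, Sn 107.
So from highest to lowest: Cl > F > Sn > H > Al.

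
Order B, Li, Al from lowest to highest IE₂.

IE_2 is the cost of taking one more electron from the +1 cation: B⁺ still has 2 valence electrons; Li⁺ is the bare [He] core; Al⁺ still has 2 valence electrons.
Core electrons are held far more tightly than valence electrons, so Li tops the IE_2 order.
Valence configurations: B⁺ [He]2s², Al⁺ [Ne]3s².
Approximate IE_2 values (kJ/mol): B 2427, Li 7298, Al 1817.
So the second ionization energies run Al < B < Li.

Al < B < Li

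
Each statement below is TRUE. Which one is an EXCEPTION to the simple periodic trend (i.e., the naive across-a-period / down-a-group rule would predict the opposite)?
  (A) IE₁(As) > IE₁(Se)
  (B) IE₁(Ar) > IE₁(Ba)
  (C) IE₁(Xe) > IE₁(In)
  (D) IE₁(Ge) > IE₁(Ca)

The general trend: first ionization energy increases across a period and decreases down a group.
(A) As (period 4, group 15) vs Se (period 4, group 16): the stated order contradicts the simple trend.
(B) Ar (period 3, group 18) vs Ba (period 6, group 2): the stated order agrees with the simple trend.
(C) Xe (period 5, group 18) vs In (period 5, group 13): the stated order agrees with the simple trend.
(D) Ge (period 4, group 14) vs Ca (period 4, group 2): the stated order agrees with the simple trend.
The exception is (A): Se (4p⁴) ionizes more easily than half-filled As (4p³).

(A)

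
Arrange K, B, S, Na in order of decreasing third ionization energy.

Na > K > B > S

After 2 electrons have been removed, what remains? K²⁺ is already 1 electron into the core; B²⁺ still has 1 valence electron; S²⁺ still has 4 valence electrons; Na²⁺ is already 1 electron into the core.
Pulling an electron out of a noble-gas core costs far more than removing a remaining valence electron, so K and Na sit at the high end of IE_3.
Valence configurations: B²⁺ [He]2s¹, S²⁺ [Ne]3s²3p².
The numbers (kJ/mol): K 4420, B 3660, S 3357, Na 6910.
Hence IE_3: S < B < K < Na.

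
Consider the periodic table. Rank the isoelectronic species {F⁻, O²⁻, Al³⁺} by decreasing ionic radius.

All of these have 10 electrons, so size is governed by nuclear charge alone: the more protons, the stronger the pull on the same electron cloud, and the smaller the ion.
Nuclear charges: Al³⁺ (Z=13), F⁻ (Z=9), O²⁻ (Z=8).
Largest to smallest: O²⁻ > F⁻ > Al³⁺.

O²⁻, F⁻, Al³⁺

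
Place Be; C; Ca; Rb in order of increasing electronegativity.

Be is in period 2, group 2; C is in period 2, group 14; Ca is in period 4, group 2; Rb is in period 5, group 1.
Smaller atoms with higher effective nuclear charge are more electronegative.
Neither a single period nor a single group — weigh both effects.
Ca > Rb: relative to Rb, both the across-period and down-group shifts push Ca's electronegativity up.
Be > Ca: they share group 2; the group trend gives Be the larger value.
C > Be: both are in period 2; the period trend gives C the larger value.
For reference (Pauling): Be 1.57, C 2.55, Ca 1.00, Rb 0.82.
So from lowest to highest: Rb < Ca < Be < C.

Rb < Ca < Be < C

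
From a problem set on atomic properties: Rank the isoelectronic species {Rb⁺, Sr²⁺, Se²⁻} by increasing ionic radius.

All of these have 36 electrons, so size is governed by nuclear charge alone: the more protons, the stronger the pull on the same electron cloud, and the smaller the ion.
Nuclear charges: Sr²⁺ (Z=38), Rb⁺ (Z=37), Se²⁻ (Z=34).
Smallest to largest: Sr²⁺ < Rb⁺ < Se²⁻.

Sr²⁺, Rb⁺, Se²⁻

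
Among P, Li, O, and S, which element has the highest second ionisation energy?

The second ionization energy removes an electron from the +1 ion. For each element: P⁺ still has 4 valence electrons; Li⁺ is the bare [He] core; O⁺ still has 5 valence electrons; S⁺ still has 5 valence electrons.
Core electrons are held far more tightly than valence electrons, so Li tops the IE_2 order.
Valence configurations: P⁺ [Ne]3s²3p², O⁺ [He]2s²2p³, S⁺ [Ne]3s²3p³.
Approximate IE_2 values (kJ/mol): P 1907, Li 7298, O 3388, S 2252.
Putting it together, IE_2: P < S < O < Li.

Li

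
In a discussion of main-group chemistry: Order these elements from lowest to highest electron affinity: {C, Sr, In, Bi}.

C is in period 2, group 14; Sr is in period 5, group 2; In is in period 5, group 13; Bi is in period 6, group 15.
Electron affinity generally becomes more exothermic across a period toward the halogens and less exothermic down a group.
These span different periods and groups, so the two trends combine.
In > Sr: both are in period 5; the period trend gives In the larger value.
Bi > In: the two effects oppose for this pair; the across-period effect wins (91 vs 29 kJ/mol).
C > Bi: the two effects oppose for this pair; the down-group effect wins (122 vs 91 kJ/mol).
Approximate values (kJ/mol): C 122, Sr 5, In 29, Bi 91.
So from lowest to highest: Sr < In < Bi < C.

Sr < In < Bi < C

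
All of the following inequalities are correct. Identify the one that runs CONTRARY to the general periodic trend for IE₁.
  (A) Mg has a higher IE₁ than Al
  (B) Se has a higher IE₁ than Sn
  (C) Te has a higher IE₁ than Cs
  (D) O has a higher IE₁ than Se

(A)

The general trend: IE₁ increases across a period and decreases down a group.
(A) Mg (period 3, group 2) vs Al (period 3, group 13): the stated order contradicts the simple trend.
(B) Se (period 4, group 16) vs Sn (period 5, group 14): the stated order agrees with the simple trend.
(C) Te (period 5, group 16) vs Cs (period 6, group 1): the stated order agrees with the simple trend.
(D) O (period 2, group 16) vs Se (period 4, group 16): the stated order agrees with the simple trend.
The exception is (A): Al's single 3p electron is easier to remove than one from Mg's filled 3s².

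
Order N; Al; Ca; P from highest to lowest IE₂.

N, P, Al, Ca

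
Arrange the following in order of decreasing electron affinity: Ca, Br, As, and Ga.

Br, As, Ga, Ca

Ca is in period 4, group 2; Ga is in period 4, group 13; As is in period 4, group 15; Br is in period 4, group 17.
Electron affinity generally becomes more exothermic across a period toward the halogens and less exothermic down a group.
All lie in period 4, so electron affinity increases left to right.
So from highest to lowest: Br > As > Ga > Ca.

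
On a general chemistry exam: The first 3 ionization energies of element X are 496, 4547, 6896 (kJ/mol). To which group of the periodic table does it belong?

Group 1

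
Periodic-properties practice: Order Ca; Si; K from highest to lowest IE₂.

IE_2 is the cost of taking one more electron from the +1 cation: Ca⁺ still has 1 valence electron; Si⁺ still has 3 valence electrons; K⁺ is the bare [Ar] core.
Core electrons are held far more tightly than valence electrons, so K tops the IE_2 order.
Valence configurations: Ca⁺ [Ar]4s¹, Si⁺ [Ne]3s²3p¹.
Tabulated IE_2 (kJ/mol): Ca 1145, Si 1577, K 3052.
Putting it together, IE_2: Ca < Si < K.

K, Si, Ca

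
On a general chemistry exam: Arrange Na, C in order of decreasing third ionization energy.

Na > C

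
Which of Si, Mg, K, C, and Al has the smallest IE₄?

Si

IE_4 is the cost of taking one more electron from the +3 cation: Si³⁺ still has 1 valence electron; Mg³⁺ is already 1 electron into the core; K³⁺ is already 2 electrons into the core; C³⁺ still has 1 valence electron; Al³⁺ is the bare [Ne] core.
Usually core removal costs more than valence removal, but here the competition is close: a tightly held n=2 valence electron can cost more to remove than an n=3 core electron, so the actual values have to decide it.
Valence configurations: Si³⁺ [Ne]3s¹, C³⁺ [He]2s¹.
Tabulated IE_4 (kJ/mol): Si 4356, Mg 10543, K 5877, C 6223, Al 11577.
Putting it together, IE_4: Si < K < C < Mg < Al.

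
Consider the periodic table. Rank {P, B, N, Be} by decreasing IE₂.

N > B > P > Be

After 1 electron has been removed, what remains? P⁺ still has 4 valence electrons; B⁺ still has 2 valence electrons; N⁺ still has 4 valence electrons; Be⁺ still has 1 valence electron.
All are still removing valence electrons, so compare the +1 ions as you would atoms: IE_2 generally rises across a period (higher Z_eff) and falls down a group (larger shell), subject to the usual subshell exceptions.
Valence configurations: P⁺ [Ne]3s²3p², B⁺ [He]2s², N⁺ [He]2s²2p², Be⁺ [He]2s¹.
The numbers (kJ/mol): P 1907, B 2427, N 2856, Be 1757.
So the second ionization energies run Be < P < B < N.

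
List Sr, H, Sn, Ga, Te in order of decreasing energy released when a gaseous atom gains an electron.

Te > Sn > H > Ga > Sr

H is in period 1, group 1; Ga is in period 4, group 13; Sr is in period 5, group 2; Sn is in period 5, group 14; Te is in period 5, group 16.
Electron affinity generally becomes more exothermic across a period toward the halogens and less exothermic down a group.
These span different periods and groups, so the two trends combine.
Ga > Sr: both effects reinforce here, so Ga is clearly the higher of the two.
H > Ga: the two effects oppose for this pair; the down-group effect wins (73 vs 29 kJ/mol).
Sn > H: period and group pull opposite ways; the across-period shift dominates (107 vs 73 kJ/mol).
Te > Sn: Te lies to the right of Sn in period 5, so the across-period effect alone puts Te higher.
Tabulated electron affinity (kJ/mol): H 73, Ga 29, Sr 5, Sn 107, Te 190.
So from highest to lowest: Te > Sn > H > Ga > Sr.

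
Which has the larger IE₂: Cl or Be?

Cl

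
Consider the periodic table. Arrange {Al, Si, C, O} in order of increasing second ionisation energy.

Consider each +1 ion: Al⁺ still has 2 valence electrons; Si⁺ still has 3 valence electrons; C⁺ still has 3 valence electrons; O⁺ still has 5 valence electrons.
All are still removing valence electrons, so compare the +1 ions as you would atoms: IE_2 generally rises across a period (higher Z_eff) and falls down a group (larger shell), subject to the usual subshell exceptions.
Valence configurations: Al⁺ [Ne]3s², Si⁺ [Ne]3s²3p¹, C⁺ [He]2s²2p¹, O⁺ [He]2s²2p³.
Si⁺ loses a lone 3p electron whereas Al⁺ must break into a filled 3s² pair, so IE_2(Al) > IE_2(Si) even though Si has the higher nuclear charge.
Tabulated IE_2 (kJ/mol): Al 1817, Si 1577, C 2353, O 3388.
Putting it together, IE_2: Si < Al < C < O.

Si, Al, C, O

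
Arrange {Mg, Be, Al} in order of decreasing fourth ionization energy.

Be > Al > Mg

After 3 electrons have been removed, what remains? Mg³⁺ is already 1 electron into the core; Be³⁺ is already 1 electron into the core; Al³⁺ is the bare [Ne] core.
All of these are removing an electron from a noble-gas core or deeper; the smaller core (lower principal quantum number) is held far more tightly, and within a period the higher nuclear charge binds the same core more tightly.
Tabulated IE_4 (kJ/mol): Mg 10543, Be 21007, Al 11577.
Hence IE_4: Mg < Al < Be.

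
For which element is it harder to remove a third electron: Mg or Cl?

The third ionization energy removes an electron from the +2 ion. For each element: Mg²⁺ is the bare [Ne] core; Cl²⁺ still has 5 valence electrons.
Pulling an electron out of a noble-gas core costs far more than removing a remaining valence electron, so Mg sits at the high end of IE_3.
The numbers (kJ/mol): Mg 7733, Cl 3822.
Overall IE_3 order: Cl < Mg.

Mg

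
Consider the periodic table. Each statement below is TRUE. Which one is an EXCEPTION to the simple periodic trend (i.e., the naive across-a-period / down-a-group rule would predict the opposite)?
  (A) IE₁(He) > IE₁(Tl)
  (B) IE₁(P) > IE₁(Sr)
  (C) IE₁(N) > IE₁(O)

The general trend: first ionisation energy increases across a period and decreases down a group.
(A) He (period 1, group 18) vs Tl (period 6, group 13): the stated order agrees with the simple trend.
(B) P (period 3, group 15) vs Sr (period 5, group 2): the stated order agrees with the simple trend.
(C) N (period 2, group 15) vs O (period 2, group 16): the stated order contradicts the simple trend.
The exception is (C): pairing an electron in O's 2p⁴ costs repulsion energy, so O ionizes more easily than half-filled N (2p³).

(C)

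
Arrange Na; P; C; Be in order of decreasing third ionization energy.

Be > Na > C > P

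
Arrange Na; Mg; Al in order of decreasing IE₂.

Na > Al > Mg

IE_2 is the cost of taking one more electron from the +1 cation: Na⁺ is the bare [Ne] core; Mg⁺ still has 1 valence electron; Al⁺ still has 2 valence electrons.
Core electrons are held far more tightly than valence electrons, so Na tops the IE_2 order.
Valence configurations: Mg⁺ [Ne]3s¹, Al⁺ [Ne]3s².
Approximate IE_2 values (kJ/mol): Na 4562, Mg 1451, Al 1817.
Putting it together, IE_2: Mg < Al < Na.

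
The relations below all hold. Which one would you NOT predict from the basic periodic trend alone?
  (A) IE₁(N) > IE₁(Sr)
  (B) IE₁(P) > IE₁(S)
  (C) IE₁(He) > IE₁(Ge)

The general trend: IE₁ increases across a period and decreases down a group.
(A) N (period 2, group 15) vs Sr (period 5, group 2): the stated order agrees with the simple trend.
(B) P (period 3, group 15) vs S (period 3, group 16): the stated order contradicts the simple trend.
(C) He (period 1, group 18) vs Ge (period 4, group 14): the stated order agrees with the simple trend.
The exception is (B): S (3p⁴) ionizes more easily than half-filled P (3p³) because the paired 3p electron in S is pushed out by e⁻–e⁻ repulsion.

(B)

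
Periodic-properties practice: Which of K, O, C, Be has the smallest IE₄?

Consider each +3 ion: K³⁺ is already 2 electrons into the core; O³⁺ still has 3 valence electrons; C³⁺ still has 1 valence electron; Be³⁺ is already 1 electron into the core.
Usually core removal costs more than valence removal, but here the competition is close: a tightly held n=2 valence electron can cost more to remove than an n=3 core electron, so the actual values have to decide it.
Valence configurations: O³⁺ [He]2s²2p¹, C³⁺ [He]2s¹.
The numbers (kJ/mol): K 5877, O 7469, C 6223, Be 21007.
Overall IE_4 order: K < C < O < Be.

K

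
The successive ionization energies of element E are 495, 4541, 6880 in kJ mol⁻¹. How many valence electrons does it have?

Look for the largest jump between consecutive ionization energies: IE2/IE1 ≈ 9.2, far larger than any earlier ratio.
That jump marks the point where a core electron is being removed. So the atom has 1 valence electron.

1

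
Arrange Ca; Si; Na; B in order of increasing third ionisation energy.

Consider each +2 ion: Ca²⁺ is the bare [Ar] core; Si²⁺ still has 2 valence electrons; Na²⁺ is already 1 electron into the core; B²⁺ still has 1 valence electron.
Pulling an electron out of a noble-gas core costs far more than removing a remaining valence electron, so Ca and Na sit at the high end of IE_3.
Valence configurations: Si²⁺ [Ne]3s², B²⁺ [He]2s¹.
The numbers (kJ/mol): Ca 4912, Si 3232, Na 6910, B 3660.
Putting it together, IE_3: Si < B < Ca < Na.

Si, B, Ca, Na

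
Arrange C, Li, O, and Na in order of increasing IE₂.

C, O, Na, Li

Consider each +1 ion: C⁺ still has 3 valence electrons; Li⁺ is the bare [He] core; O⁺ still has 5 valence electrons; Na⁺ is the bare [Ne] core.
Breaking into a closed-shell core is much more expensive than removing a leftover valence electron — Na and Li have the largest IE_2 here.
Valence configurations: C⁺ [He]2s²2p¹, O⁺ [He]2s²2p³.
Approximate IE_2 values (kJ/mol): C 2353, Li 7298, O 3388, Na 4562.
Hence IE_2: C < O < Na < Li.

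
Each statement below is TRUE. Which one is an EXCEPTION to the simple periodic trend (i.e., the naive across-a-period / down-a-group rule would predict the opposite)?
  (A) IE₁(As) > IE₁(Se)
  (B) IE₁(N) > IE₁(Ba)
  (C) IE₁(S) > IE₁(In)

The general trend: IE₁ increases across a period and decreases down a group.
(A) As (period 4, group 15) vs Se (period 4, group 16): the stated order contradicts the simple trend.
(B) N (period 2, group 15) vs Ba (period 6, group 2): the stated order agrees with the simple trend.
(C) S (period 3, group 16) vs In (period 5, group 13): the stated order agrees with the simple trend.
The exception is (A): Se (4p⁴) ionizes more easily than half-filled As (4p³).

(A)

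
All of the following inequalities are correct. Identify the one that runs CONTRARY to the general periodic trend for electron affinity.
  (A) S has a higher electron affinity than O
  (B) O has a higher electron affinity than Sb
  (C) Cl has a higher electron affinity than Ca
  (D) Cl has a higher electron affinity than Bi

(A)

The general trend: electron affinity increases across a period and decreases down a group.
(A) S (period 3, group 16) vs O (period 2, group 16): the stated order contradicts the simple trend.
(B) O (period 2, group 16) vs Sb (period 5, group 15): the stated order agrees with the simple trend.
(C) Cl (period 3, group 17) vs Ca (period 4, group 2): the stated order agrees with the simple trend.
(D) Cl (period 3, group 17) vs Bi (period 6, group 15): the stated order agrees with the simple trend.
The exception is (A): the compact 2p subshell of O repels the added electron more than S's larger 3p does.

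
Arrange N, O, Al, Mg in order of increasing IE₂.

Mg < Al < N < O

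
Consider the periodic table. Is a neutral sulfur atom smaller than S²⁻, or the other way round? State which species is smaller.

S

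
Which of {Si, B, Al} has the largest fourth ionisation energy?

The fourth ionization energy removes an electron from the +3 ion. For each element: Si³⁺ still has 1 valence electron; B³⁺ is the bare [He] core; Al³⁺ is the bare [Ne] core.
Breaking into a closed-shell core is much more expensive than removing a leftover valence electron — Al and B have the largest IE_4 here.
Approximate IE_4 values (kJ/mol): Si 4356, B 25026, Al 11577.
So the fourth ionization energies run Si < Al < B.

B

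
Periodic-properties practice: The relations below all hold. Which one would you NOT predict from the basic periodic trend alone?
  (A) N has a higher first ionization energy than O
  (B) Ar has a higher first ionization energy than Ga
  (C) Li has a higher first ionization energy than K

(A)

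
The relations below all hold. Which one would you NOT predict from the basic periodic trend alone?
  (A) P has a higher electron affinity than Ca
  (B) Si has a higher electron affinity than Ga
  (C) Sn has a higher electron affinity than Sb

The general trend: electron affinity increases across a period and decreases down a group.
(A) P (period 3, group 15) vs Ca (period 4, group 2): the stated order agrees with the simple trend.
(B) Si (period 3, group 14) vs Ga (period 4, group 13): the stated order agrees with the simple trend.
(C) Sn (period 5, group 14) vs Sb (period 5, group 15): the stated order contradicts the simple trend.
The exception is (C): adding an electron to Sb's half-filled 5p³ is unfavourable, so Sn has the more exothermic EA.

(C)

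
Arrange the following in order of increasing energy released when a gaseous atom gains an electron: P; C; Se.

Atoms with high Z_eff and room in the valence shell (especially the halogens) have the most exothermic electron affinities.
A diagonal step moves right (one effect) and down (the opposite effect) at once.
C > P: the two effects oppose for this pair; the down-group effect wins (122 vs 72 kJ/mol).
Se > C: the two effects oppose for this pair; the across-period effect wins (195 vs 122 kJ/mol).
Approximate values (kJ/mol): C 122, P 72, Se 195.
So from lowest to highest: P < C < Se.

P < C < Se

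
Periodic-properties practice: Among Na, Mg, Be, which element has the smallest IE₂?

After 1 electron has been removed, what remains? Na⁺ is the bare [Ne] core; Mg⁺ still has 1 valence electron; Be⁺ still has 1 valence electron.
Pulling an electron out of a noble-gas core costs far more than removing a remaining valence electron, so Na sits at the high end of IE_2.
Valence configurations: Mg⁺ [Ne]3s¹, Be⁺ [He]2s¹.
The numbers (kJ/mol): Na 4562, Mg 1451, Be 1757.
So the second ionization energies run Mg < Be < Na.

Mg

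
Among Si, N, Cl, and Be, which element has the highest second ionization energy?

The second ionization energy removes an electron from the +1 ion. For each element: Si⁺ still has 3 valence electrons; N⁺ still has 4 valence electrons; Cl⁺ still has 6 valence electrons; Be⁺ still has 1 valence electron.
All are still removing valence electrons, so compare the +1 ions as you would atoms: IE_2 generally rises across a period (higher Z_eff) and falls down a group (larger shell), subject to the usual subshell exceptions.
Valence configurations: Si⁺ [Ne]3s²3p¹, N⁺ [He]2s²2p², Cl⁺ [Ne]3s²3p⁴, Be⁺ [He]2s¹.
Tabulated IE_2 (kJ/mol): Si 1577, N 2856, Cl 2298, Be 1757.
Overall IE_2 order: Si < Be < Cl < N.

N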